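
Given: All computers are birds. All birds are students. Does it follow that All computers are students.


Premise 1: All computers are birds.
Premise 2: All birds are students.
Conclusion: All computers are students.
Barbara syllogism (AAA-1): All A are B, All B are C → All A are C.
Middle term (birds) distributed in premise 2.

Valid


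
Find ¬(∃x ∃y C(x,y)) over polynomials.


Original: ∃x ∃y C(x,y)
Rule: ¬∀→∃, ¬∃→∀, negate predicate.
Negation: ∀x ∀y ¬C(x,y)

∀x ∀y ¬C(x,y)


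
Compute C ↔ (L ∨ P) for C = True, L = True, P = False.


C = True, L = True, P = False
Step 1: L ∨ P = True OR False = True
Step 2: C ↔ (True): true when both sides have same truth value.
Result: True ↔ True = True

True


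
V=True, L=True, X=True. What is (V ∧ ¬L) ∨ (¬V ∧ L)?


V = True, L = True, X = True
Expression: (V ∧ ¬L) ∨ (¬V ∧ L)
Step 1: ¬L = NOT True = False
Step 2: V ∧ ¬L = True AND False = False
Step 3: ¬V = NOT True = False
Step 4: ¬V ∧ L = False AND True = False
Step 5: (False) ∨ (False) = False OR False = False

False


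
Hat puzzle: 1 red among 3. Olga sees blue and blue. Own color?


Total red = 1, seen red = 0
Own red = 1 - 0 = 1
Olga's hat is red.

red


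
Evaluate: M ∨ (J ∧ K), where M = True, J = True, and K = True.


M = True, J = True, K = True
Step 1: J ∧ K = True AND True = True
Step 2: M ∨ True = True OR True = True
AND evaluated first (higher precedence); then OR applied.

True


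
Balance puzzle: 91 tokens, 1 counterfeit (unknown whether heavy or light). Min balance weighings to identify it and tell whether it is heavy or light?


Let n = 91. 182 possibilities (n tokens × lighter/heavier); each weighing has 3 outcomes.
Bound for k weighings: say the first weighing puts j tokens on each pan. If it tips, the 2j weighed tokens remain suspects (each with a known direction) and k-1 weighings give 3^(k-1) outcomes; 3^(k-1) is odd, so 2j ≤ 3^(k-1) - 1. If it balances, the n - 2j unweighed tokens remain with direction unknown: 2(n - 2j) ≤ 3^(k-1) - 1 by the same parity argument. Adding, n ≤ (3^(k-1) - 1) + (3^(k-1) - 1)/2 = (3^k - 3)/2, and the classical three-group strategy achieves this (3 tokens in 2 weighings, 12 in 3, 39 in 4, 120 in 5).
So we need the smallest k with (3^k - 3)/2 ≥ 91.
k = 4: (3^4 - 3)/2 = 39 < 91 ✗
k = 5: (3^5 - 3)/2 = 120 ≥ 91 ✓

5


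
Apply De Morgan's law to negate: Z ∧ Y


De Morgan's law: ¬(P ∧ Q) ≡ ¬P ∨ ¬Q
¬(Z ∧ Y) = ¬Z ∨ ¬Y

¬Z ∨ ¬Y


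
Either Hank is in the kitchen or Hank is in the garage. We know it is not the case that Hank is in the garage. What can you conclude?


Disjunctive syllogism: P ∨ Q, ¬P ⊢ Q
Disjunction: Hank is in the kitchen ∨ Hank is in the garage
We know it is not the case that Hank is in the garage.
By disjunctive syllogism, the other disjunct must be true.

Hank is in the kitchen


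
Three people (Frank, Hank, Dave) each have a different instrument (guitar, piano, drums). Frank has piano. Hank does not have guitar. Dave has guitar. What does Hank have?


From clues:
  Dave → guitar
  Frank → piano
By elimination, Hank gets the remaining.

drums


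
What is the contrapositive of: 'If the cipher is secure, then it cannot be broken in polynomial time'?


Original: If the cipher is secure, then it cannot be broken in polynomial time
Contrapositive: If ¬Q, then ¬P
Negate Q: not (it cannot be broken in polynomial time)
Negate P: not (the cipher is secure)

If not (it cannot be broken in polynomial time), then not (the cipher is secure).


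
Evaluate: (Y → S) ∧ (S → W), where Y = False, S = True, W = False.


Y = False, S = True, W = False
Step 1: Y → S is false only when Y=True and S=False. Result: True
Step 2: S → W is false only when S=True and W=False. Result: False
Step 3: True ∧ False = False

False


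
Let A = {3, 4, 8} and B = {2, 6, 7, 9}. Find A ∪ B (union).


A = {3, 4, 8}
B = {2, 6, 7, 9}
Operation: union
All elements combined: 2, 3, 4, 6, 7, 8, 9

{2, 3, 4, 6, 7, 8, 9}


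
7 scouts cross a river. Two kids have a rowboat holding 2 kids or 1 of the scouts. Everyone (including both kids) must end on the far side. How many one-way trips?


Per crossing of one of the scouts: kids→, one←, one of the scouts→, one← = 4 trips
7 × 4 = 28, + 1 final kids→ = 29
Minimum trips = 29

29


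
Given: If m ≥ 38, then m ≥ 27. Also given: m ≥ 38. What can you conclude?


Modus ponens: P → Q, P ⊢ Q
P: m ≥ 38
Q: m ≥ 27
We have P → Q and P is true.
By modus ponens, Q must be true.

m ≥ 27


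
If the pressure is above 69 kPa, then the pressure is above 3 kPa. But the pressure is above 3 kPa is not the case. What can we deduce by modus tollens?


Modus tollens: P → Q, ¬Q ⊢ ¬P
P: the pressure is above 69 kPa
Q: the pressure is above 3 kPa
We have P → Q and Q is false.
By modus tollens, P must be false.

It is not the case that the pressure is above 69 kPa


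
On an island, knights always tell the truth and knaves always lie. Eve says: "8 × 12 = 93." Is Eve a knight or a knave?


Statement: "8 × 12 = 93."
Actual: 8 × 12 = 96
Claimed: 93
Statement is FALSE → Eve lies → Knave

Knave


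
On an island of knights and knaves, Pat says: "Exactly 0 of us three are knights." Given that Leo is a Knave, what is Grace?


Pat claims exactly 0 knights among Pat, Leo, Grace.
Given: Leo is a Knave.

Case 1: Pat is a Knight (tells truth)
  Then exactly 0 of the three are knights.
  Counting Pat, Leo: 1 knight(s) so far. Need -1 more → impossible.
Case 2: Pat is a Knave (lies)
  Then the count is NOT 0.
  If Grace = Knave, count = 0 = 0 → claim would be true, contradicts lie.
  If Grace = Knight, count = 1 ≠ 0 → lie confirmed ✓

Grace is a Knight.

Knight


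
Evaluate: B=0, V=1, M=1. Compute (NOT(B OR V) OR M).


B OR V = 1
NOT(1) = 0
0 OR 1 = 1

1


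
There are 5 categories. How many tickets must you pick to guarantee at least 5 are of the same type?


Pigeonhole: to guarantee k in one of n categories, need (k-1)×n + 1.
k = 5, n = 5
Minimum = (5-1) × 5 + 1 = 4 × 5 + 1

21


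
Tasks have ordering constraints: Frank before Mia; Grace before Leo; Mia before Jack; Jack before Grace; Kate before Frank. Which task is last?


Constraints: Frank before Mia; Grace before Leo; Mia before Jack; Jack before Grace; Kate before Frank
The last task can have nothing scheduled after it, so it must never appear on the left of a 'before'.
Tasks appearing before some other task: Frank, Grace, Mia, Jack, Kate.
The only task not in that list is Leo → it is last.

Leo


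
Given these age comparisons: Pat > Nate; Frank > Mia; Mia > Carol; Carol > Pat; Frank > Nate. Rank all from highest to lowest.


Constraints: Pat > Nate; Frank > Mia; Mia > Carol; Carol > Pat; Frank > Nate
Method: at each step, the next-highest is the one remaining person who never appears on the smaller side of a constraint between remaining people.
  Step 1: remaining {Mia, Nate, Frank, Carol, Pat}; on the smaller side: {Mia, Nate, Carol, Pat} → Frank is next (Frank > Mia; Frank > Nate).
  Step 2: remaining {Mia, Nate, Carol, Pat}; on the smaller side: {Nate, Carol, Pat} → Mia is next (Mia > Carol).
  Step 3: remaining {Nate, Carol, Pat}; on the smaller side: {Nate, Pat} → Carol is next (Carol > Pat).
  Step 4: remaining {Nate, Pat}; on the smaller side: {Nate} → Pat is next (Pat > Nate).
  Step 5: only Nate remains → lowest.
Final ranking (highest to lowest):

Frank > Mia > Carol > Pat > Nate


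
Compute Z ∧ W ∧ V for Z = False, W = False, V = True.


Z = False, W = False, V = True
Step 1: Z ∧ W = False AND False = False
Step 2: (False) ∧ V = (False) AND True = False
AND is true only when ALL operands are true.

False


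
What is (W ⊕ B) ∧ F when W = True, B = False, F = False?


W = True, B = False, F = False
Step 1: W ⊕ B = True XOR False = True
Step 2: True ∧ F = True AND False = False
XOR true when exactly one of W,B is true; then AND with F.

False


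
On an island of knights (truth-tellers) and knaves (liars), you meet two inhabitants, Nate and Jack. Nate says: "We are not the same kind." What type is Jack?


Nate says: "We are not the same kind."
Case 1: Nate is a Knight (truth-teller)
  Statement is true → they ARE different → Jack is a Knave
Case 2: Nate is a Knave (liar)
  Statement is false → they are NOT different → Jack is a Knave
In both cases, Jack is a Knave.

Knave


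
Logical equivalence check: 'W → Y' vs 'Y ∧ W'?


Expression 1: W → Y
Expression 2: Y ∧ W
Truth table (W Y | Expr1 Expr2):
  T T |   T     T
  T F |   F     F
  F T |   T     F   ← differ
  F F |   T     F   ← differ
Counterexample: W=F, Y=T gives Expr1 = T but Expr2 = F, so the expressions are NOT logically equivalent.

No


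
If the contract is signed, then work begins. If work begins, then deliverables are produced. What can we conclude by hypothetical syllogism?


Hypothetical syllogism: P → Q, Q → R ⊢ P → R
Premise 1: the contract is signed → work begins
Premise 2: work begins → deliverables are produced
Chain the implications: the middle term (work begins) links the two.
Conclusion: If the contract is signed, then deliverables are produced.

If the contract is signed, then deliverables are produced.


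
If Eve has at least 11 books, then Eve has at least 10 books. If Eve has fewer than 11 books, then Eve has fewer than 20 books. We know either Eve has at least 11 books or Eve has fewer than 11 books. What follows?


Constructive dilemma: (P → Q) ∧ (R → S), P ∨ R ⊢ Q ∨ S
Premise 1: Eve has at least 11 books → Eve has at least 10 books
Premise 2: Eve has fewer than 11 books → Eve has fewer than 20 books
Premise 3: Eve has at least 11 books ∨ Eve has fewer than 11 books
Case 1: Assuming Eve has at least 11 books, then by Premise 1, Eve has at least 10 books.
Case 2: Assuming Eve has fewer than 11 books, then by Premise 2, Eve has fewer than 20 books.
Since one of Eve has at least 11 books or Eve has fewer than 11 books must hold, we get Eve has at least 10 books or Eve has fewer than 20 books.

Eve has at least 10 books or Eve has fewer than 20 books.


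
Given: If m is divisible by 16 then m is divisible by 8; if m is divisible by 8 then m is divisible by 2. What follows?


Hypothetical syllogism: P → Q, Q → R ⊢ P → R
Premise 1: m is divisible by 16 → m is divisible by 8
Premise 2: m is divisible by 8 → m is divisible by 2
Chain the implications: the middle term (m is divisible by 8) links the two.
Conclusion: If m is divisible by 16, then m is divisible by 2.

If m is divisible by 16, then m is divisible by 2.


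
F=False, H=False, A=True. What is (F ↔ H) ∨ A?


F = False, H = False, A = True
Expression: (F ↔ H) ∨ A
Step 1: F ↔ H = (False iff False) (true when values match) = True
Step 2: (True) ∨ A = True OR True = True

True


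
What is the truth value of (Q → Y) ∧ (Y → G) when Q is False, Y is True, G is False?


Q = False, Y = True, G = False
Step 1: Q → Y is false only when Q=True and Y=False. Result: True
Step 2: Y → G is false only when Y=True and G=False. Result: False
Step 3: True ∧ False = False

False


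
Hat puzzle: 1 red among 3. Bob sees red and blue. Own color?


Total red = 1, seen red = 1
Own red = 1 - 1 = 0
Bob's hat is blue.

blue


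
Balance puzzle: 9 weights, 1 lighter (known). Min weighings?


Each weighing has 3 outcomes (left heavy / balance / right heavy), so k weighings distinguish at most 3^k cases; splitting into three near-equal groups achieves this.
Need 3^k ≥ 9: 3^1 = 3 < 9 ≤ 3^2 = 9
k = ⌈log₃(9)⌉ = 2

2


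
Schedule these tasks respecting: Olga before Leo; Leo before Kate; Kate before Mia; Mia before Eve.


Constraints: Olga before Leo; Leo before Kate; Kate before Mia; Mia before Eve
Method: repeatedly schedule the remaining task that has no remaining task required before it.
  Step 1: remaining {Olga, Leo, Mia, Eve, Kate}; every task except Olga still has a predecessor pending → schedule Olga.
  Step 2: remaining {Leo, Mia, Eve, Kate}; every task except Leo still has a predecessor pending → schedule Leo.
  Step 3: remaining {Mia, Eve, Kate}; every task except Kate still has a predecessor pending → schedule Kate.
  Step 4: remaining {Mia, Eve}; every task except Mia still has a predecessor pending → schedule Mia.
  Step 5: only Eve remains → schedule Eve.
Resulting order:

Olga → Leo → Kate → Mia → Eve


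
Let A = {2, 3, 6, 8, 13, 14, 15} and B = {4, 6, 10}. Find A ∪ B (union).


A = {2, 3, 6, 8, 13, 14, 15}
B = {4, 6, 10}
Operation: union
All elements combined: 2, 3, 4, 6, 8, 10, 13, 14, 15

{2, 3, 4, 6, 8, 10, 13, 14, 15}


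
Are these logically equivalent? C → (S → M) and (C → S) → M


Expression 1: C → (S → M)
Expression 2: (C → S) → M
Truth table (C S M | Expr1 Expr2):
  T T T |   T     T
  T T F |   F     F
  T F T |   T     T
  T F F |   T     T
  F T T |   T     T
  F T F |   T     F   ← differ
  F F T |   T     T
  F F F |   T     F   ← differ
Counterexample: C=F, S=T, M=F gives Expr1 = T but Expr2 = F, so the expressions are NOT logically equivalent.

No


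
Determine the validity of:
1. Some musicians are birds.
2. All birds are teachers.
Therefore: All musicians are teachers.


Premise 1: Some musicians are birds.
Premise 2: All birds are teachers.
Conclusion: All musicians are teachers.
Fallacy: illicit minor. The minor term (musicians) is distributed in the conclusion ('All musicians ...') but undistributed in its premise ('Some musicians are birds' doesn't cover all musicians).
Only 'Some musicians are teachers' follows, not 'All'.

Invalid


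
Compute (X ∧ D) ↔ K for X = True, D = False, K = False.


X = True, D = False, K = False
Step 1: X ∧ D = True AND False = False
Step 2: (False) ↔ K: true when both sides have same truth value.
Result: False ↔ False = True

True


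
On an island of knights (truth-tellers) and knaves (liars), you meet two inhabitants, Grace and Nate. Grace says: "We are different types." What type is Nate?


Grace says: "We are different types."
Case 1: Grace is a Knight (truth-teller)
  Statement is true → they ARE different → Nate is a Knave
Case 2: Grace is a Knave (liar)
  Statement is false → they are NOT different → Nate is a Knave
In both cases, Nate is a Knave.

Knave


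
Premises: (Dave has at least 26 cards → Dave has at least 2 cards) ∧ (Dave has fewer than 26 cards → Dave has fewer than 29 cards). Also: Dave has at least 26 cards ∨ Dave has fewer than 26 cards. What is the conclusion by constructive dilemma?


Constructive dilemma: (P → Q) ∧ (R → S), P ∨ R ⊢ Q ∨ S
Premise 1: Dave has at least 26 cards → Dave has at least 2 cards
Premise 2: Dave has fewer than 26 cards → Dave has fewer than 29 cards
Premise 3: Dave has at least 26 cards ∨ Dave has fewer than 26 cards
Case 1: Assuming Dave has at least 26 cards, then by Premise 1, Dave has at least 2 cards.
Case 2: Assuming Dave has fewer than 26 cards, then by Premise 2, Dave has fewer than 29 cards.
Since one of Dave has at least 26 cards or Dave has fewer than 26 cards must hold, we get Dave has at least 2 cards or Dave has fewer than 29 cards.

Dave has at least 2 cards or Dave has fewer than 29 cards.


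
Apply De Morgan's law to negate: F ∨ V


De Morgan's law: ¬(P ∨ Q) ≡ ¬P ∧ ¬Q
¬(F ∨ V) = ¬F ∧ ¬V

¬F ∧ ¬V


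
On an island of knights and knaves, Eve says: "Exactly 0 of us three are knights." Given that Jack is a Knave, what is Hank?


Eve claims exactly 0 knights among Eve, Jack, Hank.
Given: Jack is a Knave.

Case 1: Eve is a Knight (tells truth)
  Then exactly 0 of the three are knights.
  Counting Eve, Jack: 1 knight(s) so far. Need -1 more → impossible.
Case 2: Eve is a Knave (lies)
  Then the count is NOT 0.
  If Hank = Knave, count = 0 = 0 → claim would be true, contradicts lie.
  If Hank = Knight, count = 1 ≠ 0 → lie confirmed ✓

Hank is a Knight.

Knight


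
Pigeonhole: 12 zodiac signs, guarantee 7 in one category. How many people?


Pigeonhole: to guarantee k in one of n categories, need (k-1)×n + 1.
k = 7, n = 12
Minimum = (7-1) × 12 + 1 = 6 × 12 + 1

73


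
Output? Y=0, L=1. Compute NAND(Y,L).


Y AND L = 0
NOT(0) = 1

1


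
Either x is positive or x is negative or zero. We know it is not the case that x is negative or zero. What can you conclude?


Disjunctive syllogism: P ∨ Q, ¬P ⊢ Q
Disjunction: x is positive ∨ x is negative or zero
We know it is not the case that x is negative or zero.
By disjunctive syllogism, the other disjunct must be true.

x is positive


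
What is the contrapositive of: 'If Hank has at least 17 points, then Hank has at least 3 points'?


Original: If Hank has at least 17 points, then Hank has at least 3 points
Contrapositive: If ¬Q, then ¬P
Negate Q: not (Hank has at least 3 points)
Negate P: not (Hank has at least 17 points)

If not (Hank has at least 3 points), then not (Hank has at least 17 points).


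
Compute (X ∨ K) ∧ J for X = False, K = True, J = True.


X = False, K = True, J = True
Step 1: X ∨ K = False OR True = True
Step 2: True ∧ J = True AND True = True
OR is true when at least one operand is true; AND requires both.

True


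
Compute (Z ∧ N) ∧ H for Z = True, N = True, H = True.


Z = True, N = True, H = True
Step 1: Z ∧ N = True AND True = True
Step 2: True ∧ H = True AND True = True
AND is true only when ALL operands are true.

True


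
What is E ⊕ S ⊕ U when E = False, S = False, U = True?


E = False, S = False, U = True
Step 1: E ⊕ S = False XOR False = False
Step 2: False ⊕ U = False XOR True = True
XOR is true when an odd number of operands are true.

True


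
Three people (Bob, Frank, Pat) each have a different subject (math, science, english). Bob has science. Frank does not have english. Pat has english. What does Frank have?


From clues:
  Pat → english
  Bob → science
By elimination, Frank gets the remaining.

math


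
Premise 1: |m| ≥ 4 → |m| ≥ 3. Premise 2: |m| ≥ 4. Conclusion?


Modus ponens: P → Q, P ⊢ Q
P: |m| ≥ 4
Q: |m| ≥ 3
We have P → Q and P is true.
By modus ponens, Q must be true.

|m| ≥ 3


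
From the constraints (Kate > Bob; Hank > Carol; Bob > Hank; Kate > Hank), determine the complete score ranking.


Constraints: Kate > Bob; Hank > Carol; Bob > Hank; Kate > Hank
Method: at each step, the next-highest is the one remaining person who never appears on the smaller side of a constraint between remaining people.
  Step 1: remaining {Bob, Carol, Kate, Hank}; on the smaller side: {Bob, Carol, Hank} → Kate is next (Kate > Bob; Kate > Hank).
  Step 2: remaining {Bob, Carol, Hank}; on the smaller side: {Carol, Hank} → Bob is next (Bob > Hank).
  Step 3: remaining {Carol, Hank}; on the smaller side: {Carol} → Hank is next (Hank > Carol).
  Step 4: only Carol remains → lowest.
Final ranking (highest to lowest):

Kate > Bob > Hank > Carol


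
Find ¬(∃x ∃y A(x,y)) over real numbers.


Original: ∃x ∃y A(x,y)
Rule: ¬∀→∃, ¬∃→∀, negate predicate.
Negation: ∀x ∀y ¬A(x,y)

∀x ∀y ¬A(x,y)


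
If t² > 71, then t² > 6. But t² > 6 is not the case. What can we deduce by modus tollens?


Modus tollens: P → Q, ¬Q ⊢ ¬P
P: t² > 71
Q: t² > 6
We have P → Q and Q is false.
By modus tollens, P must be false.

It is not the case that t² > 71


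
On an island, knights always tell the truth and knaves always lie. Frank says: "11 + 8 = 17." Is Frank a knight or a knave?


Statement: "11 + 8 = 17."
Actual: 11 + 8 = 19
Claimed: 17
Statement is FALSE → Frank lies → Knave

Knave


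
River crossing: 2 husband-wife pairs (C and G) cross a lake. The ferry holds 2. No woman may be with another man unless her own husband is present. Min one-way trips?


Label couples C and G.
1. WC+WG → (far: WC,WG; near: HC,HG)
2. WC ←   (far: WG; near: HC,HG,WC)
3. HC+HG → (far: HC,HG,WG; near: WC)
4. HC ←   (far: HG,WG; near: HC,WC)  — HC returns, since WC is alone on near bank
5. HC+WC → (far: all four; near: empty)
Every state respects the constraint.
Minimum trips = 5

5


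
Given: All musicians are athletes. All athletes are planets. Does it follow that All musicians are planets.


Premise 1: All musicians are athletes.
Premise 2: All athletes are planets.
Conclusion: All musicians are planets.
Barbara syllogism (AAA-1): All A are B, All B are C → All A are C.
Middle term (athletes) distributed in premise 2.

Valid


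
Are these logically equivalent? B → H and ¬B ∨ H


Expression 1: B → H
Expression 2: ¬B ∨ H
Truth table (B H | Expr1 Expr2):
  T T |   T     T
  T F |   F     F
  F T |   T     T
  F F |   T     T
All 4 rows agree, so the expressions are logically equivalent.

Yes


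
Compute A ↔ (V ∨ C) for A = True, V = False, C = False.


A = True, V = False, C = False
Step 1: V ∨ C = False OR False = False
Step 2: A ↔ (False): true when both sides have same truth value.
Result: True ↔ False = False

False


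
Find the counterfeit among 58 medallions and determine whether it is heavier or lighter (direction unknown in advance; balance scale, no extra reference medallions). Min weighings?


Let n = 58. 116 possibilities (n medallions × lighter/heavier); each weighing has 3 outcomes.
Bound for k weighings: say the first weighing puts j medallions on each pan. If it tips, the 2j weighed medallions remain suspects (each with a known direction) and k-1 weighings give 3^(k-1) outcomes; 3^(k-1) is odd, so 2j ≤ 3^(k-1) - 1. If it balances, the n - 2j unweighed medallions remain with direction unknown: 2(n - 2j) ≤ 3^(k-1) - 1 by the same parity argument. Adding, n ≤ (3^(k-1) - 1) + (3^(k-1) - 1)/2 = (3^k - 3)/2, and the classical three-group strategy achieves this (3 medallions in 2 weighings, 12 in 3, 39 in 4, 120 in 5).
So we need the smallest k with (3^k - 3)/2 ≥ 58.
k = 4: (3^4 - 3)/2 = 39 < 58 ✗
k = 5: (3^5 - 3)/2 = 120 ≥ 58 ✓

5


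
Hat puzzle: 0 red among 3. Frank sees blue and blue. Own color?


Total red = 0, seen red = 0
Own red = 0 - 0 = 0
Frank's hat is blue.

blue


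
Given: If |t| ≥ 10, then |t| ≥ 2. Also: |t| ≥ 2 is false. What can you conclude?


Modus tollens: P → Q, ¬Q ⊢ ¬P
P: |t| ≥ 10
Q: |t| ≥ 2
We have P → Q and Q is false.
By modus tollens, P must be false.

It is not the case that |t| ≥ 10


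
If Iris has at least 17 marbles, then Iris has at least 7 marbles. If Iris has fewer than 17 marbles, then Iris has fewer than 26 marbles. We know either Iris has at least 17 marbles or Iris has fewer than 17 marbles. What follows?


Constructive dilemma: (P → Q) ∧ (R → S), P ∨ R ⊢ Q ∨ S
Premise 1: Iris has at least 17 marbles → Iris has at least 7 marbles
Premise 2: Iris has fewer than 17 marbles → Iris has fewer than 26 marbles
Premise 3: Iris has at least 17 marbles ∨ Iris has fewer than 17 marbles
Case 1: Assuming Iris has at least 17 marbles, then by Premise 1, Iris has at least 7 marbles.
Case 2: Assuming Iris has fewer than 17 marbles, then by Premise 2, Iris has fewer than 26 marbles.
Since one of Iris has at least 17 marbles or Iris has fewer than 17 marbles must hold, we get Iris has at least 7 marbles or Iris has fewer than 26 marbles.

Iris has at least 7 marbles or Iris has fewer than 26 marbles.


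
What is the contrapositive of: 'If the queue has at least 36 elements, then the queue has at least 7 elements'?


Original: If the queue has at least 36 elements, then the queue has at least 7 elements
Contrapositive: If ¬Q, then ¬P
Negate Q: not (the queue has at least 7 elements)
Negate P: not (the queue has at least 36 elements)

If not (the queue has at least 7 elements), then not (the queue has at least 36 elements).


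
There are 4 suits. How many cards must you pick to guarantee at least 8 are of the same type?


Pigeonhole: to guarantee k in one of n categories, need (k-1)×n + 1.
k = 8, n = 4
Minimum = (8-1) × 4 + 1 = 7 × 4 + 1

29


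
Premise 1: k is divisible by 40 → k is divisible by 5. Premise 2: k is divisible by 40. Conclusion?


Modus ponens: P → Q, P ⊢ Q
P: k is divisible by 40
Q: k is divisible by 5
We have P → Q and P is true.
By modus ponens, Q must be true.

k is divisible by 5


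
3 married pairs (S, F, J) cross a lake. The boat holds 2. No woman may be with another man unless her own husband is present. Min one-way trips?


Label couples S, F, J (H = husband, W = wife).
Counting alone: 6 people, the boat carries 2 and someone must bring it back, so each round trip nets at most +1 on the far side until the last crossing → at least 9 trips. The jealousy constraint makes 9 impossible; the shortest valid schedule has 11:
1. WS+WF →  (far: WS,WF; near: HS,HF,HJ,WJ)
2. WS ←       (far: WF; near: HS,HF,HJ,WS,WJ)
3. WS+WJ →  (far: WS,WF,WJ; near: HS,HF,HJ)
4. WS ←       (far: WF,WJ; near: HS,HF,HJ,WS)
5. HF+HJ →  (far: HF,WF,HJ,WJ; near: HS,WS)
6. HF+WF ←  (far: HJ,WJ; near: HS,WS,HF,WF)
7. HS+HF →  (far: HS,HF,HJ,WJ; near: WS,WF)
8. WJ ←       (far: HS,HF,HJ; near: WS,WF,WJ)
9. WS+WF →  (far: HS,WS,HF,WF,HJ; near: WJ)
10. HJ ←      (far: HS,WS,HF,WF; near: HJ,WJ)
11. HJ+WJ → (far: all six; near: empty)
In every state each wife is either with her husband or with no other man.
Minimum trips = 11

11


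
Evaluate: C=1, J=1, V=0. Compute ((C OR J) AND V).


C OR J = 1|1 = 1
1 AND 0 = 0

0


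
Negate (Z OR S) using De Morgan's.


De Morgan's law: ¬(P ∨ Q) ≡ ¬P ∧ ¬Q
¬(Z ∨ S) = ¬Z ∧ ¬S

¬Z ∧ ¬S


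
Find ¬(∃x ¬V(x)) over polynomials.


Original: ∃x ¬V(x)
Rule: ¬∀→∃, ¬∃→∀, negate predicate.
Negation: ∀x V(x)

∀x V(x)


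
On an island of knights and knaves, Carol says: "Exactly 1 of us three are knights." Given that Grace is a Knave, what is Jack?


Carol claims exactly 1 knights among Carol, Grace, Jack.
Given: Grace is a Knave.

Case 1: Carol is a Knight (tells truth)
  Then exactly 1 of the three are knights.
  Counting Carol, Grace: 1 knight(s) so far. Need 0 more → Jack = Knave.
Case 2: Carol is a Knave (lies)
  Then the count is NOT 1.
  If Jack = Knight, count = 1 = 1 → claim would be true, contradicts lie.
  If Jack = Knave, count = 0 ≠ 1 → lie confirmed ✓

Jack is a Knave.

Knave


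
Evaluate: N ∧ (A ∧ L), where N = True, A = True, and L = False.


N = True, A = True, L = False
Step 1: A ∧ L = True AND False = False
Step 2: N ∧ False = True AND False = False
AND is true only when ALL operands are true.

False


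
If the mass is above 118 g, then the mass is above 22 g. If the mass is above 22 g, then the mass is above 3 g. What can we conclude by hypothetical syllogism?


Hypothetical syllogism: P → Q, Q → R ⊢ P → R
Premise 1: the mass is above 118 g → the mass is above 22 g
Premise 2: the mass is above 22 g → the mass is above 3 g
Chain the implications: the middle term (the mass is above 22 g) links the two.
Conclusion: If the mass is above 118 g, then the mass is above 3 g.

If the mass is above 118 g, then the mass is above 3 g.


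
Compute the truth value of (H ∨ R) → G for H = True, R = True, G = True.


H = True, R = True, G = True
Step 1: H ∨ R = True OR True = True
Step 2: (True) → G: false only when antecedent=True and G=False.
Result: True

True


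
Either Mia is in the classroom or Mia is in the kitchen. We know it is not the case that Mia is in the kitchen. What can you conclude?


Disjunctive syllogism: P ∨ Q, ¬P ⊢ Q
Disjunction: Mia is in the classroom ∨ Mia is in the kitchen
We know it is not the case that Mia is in the kitchen.
By disjunctive syllogism, the other disjunct must be true.

Mia is in the classroom


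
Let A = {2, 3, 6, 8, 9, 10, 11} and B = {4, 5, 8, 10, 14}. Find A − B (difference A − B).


A = {2, 3, 6, 8, 9, 10, 11}
B = {4, 5, 8, 10, 14}
Operation: difference A − B
In A but not B: 2, 3, 6, 9, 11

{2, 3, 6, 9, 11}


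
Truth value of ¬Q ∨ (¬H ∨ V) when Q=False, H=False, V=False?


Q = False, H = False, V = False
Expression: ¬Q ∨ (¬H ∨ V)
Step 1: ¬H = NOT False = True
Step 2: ¬H ∨ V = True OR False = True
Step 3: ¬Q = NOT False = True
Step 4: (True) ∨ (True) = True OR True = True

True


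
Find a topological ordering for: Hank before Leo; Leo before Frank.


Constraints: Hank before Leo; Leo before Frank
Method: repeatedly schedule the remaining task that has no remaining task required before it.
  Step 1: remaining {Leo, Frank, Hank}; every task except Hank still has a predecessor pending → schedule Hank.
  Step 2: remaining {Leo, Frank}; every task except Leo still has a predecessor pending → schedule Leo.
  Step 3: only Frank remains → schedule Frank.
Resulting order:

Hank → Leo → Frank


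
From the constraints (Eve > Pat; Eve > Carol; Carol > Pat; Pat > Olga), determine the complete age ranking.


Constraints: Eve > Pat; Eve > Carol; Carol > Pat; Pat > Olga
Method: at each step, the next-highest is the one remaining person who never appears on the smaller side of a constraint between remaining people.
  Step 1: remaining {Pat, Olga, Eve, Carol}; on the smaller side: {Pat, Olga, Carol} → Eve is next (Eve > Pat; Eve > Carol).
  Step 2: remaining {Pat, Olga, Carol}; on the smaller side: {Pat, Olga} → Carol is next (Carol > Pat).
  Step 3: remaining {Pat, Olga}; on the smaller side: {Olga} → Pat is next (Pat > Olga).
  Step 4: only Olga remains → lowest.
Final ranking (highest to lowest):

Eve > Carol > Pat > Olga


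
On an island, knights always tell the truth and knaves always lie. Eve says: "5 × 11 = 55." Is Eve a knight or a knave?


Statement: "5 × 11 = 55."
Actual: 5 × 11 = 55
Claimed: 55
Statement is TRUE → Eve tells the truth → Knight

Knight


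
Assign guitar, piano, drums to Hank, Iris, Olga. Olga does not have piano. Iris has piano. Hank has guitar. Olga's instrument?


From clues:
  Hank → guitar
  Iris → piano
By elimination, Olga gets the remaining.

drums


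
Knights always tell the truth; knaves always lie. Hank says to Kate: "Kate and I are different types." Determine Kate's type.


Hank says: "Kate and I are different types."
Case 1: Hank is a Knight (truth-teller)
  Statement is true → they ARE different → Kate is a Knave
Case 2: Hank is a Knave (liar)
  Statement is false → they are NOT different → Kate is a Knave
In both cases, Kate is a Knave.

Knave


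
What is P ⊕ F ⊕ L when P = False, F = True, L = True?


P = False, F = True, L = True
Step 1: P ⊕ F = False XOR True = True
Step 2: True ⊕ L = True XOR True = False
XOR is true when an odd number of operands are true.

False


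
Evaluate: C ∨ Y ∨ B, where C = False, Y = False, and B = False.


C = False, Y = False, B = False
Step 1: C ∨ Y = False OR False = False
Step 2: False ∨ B = False OR False = False
OR is true when at least one operand is true.

False


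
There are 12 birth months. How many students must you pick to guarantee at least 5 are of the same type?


Pigeonhole: to guarantee k in one of n categories, need (k-1)×n + 1.
k = 5, n = 12
Minimum = (5-1) × 12 + 1 = 4 × 12 + 1

49


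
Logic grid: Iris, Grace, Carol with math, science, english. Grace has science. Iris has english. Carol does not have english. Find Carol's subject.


From clues:
  Iris → english
  Grace → science
By elimination, Carol gets the remaining.

math


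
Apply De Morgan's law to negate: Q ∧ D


De Morgan's law: ¬(P ∧ Q) ≡ ¬P ∨ ¬Q
¬(Q ∧ D) = ¬Q ∨ ¬D

¬Q ∨ ¬D


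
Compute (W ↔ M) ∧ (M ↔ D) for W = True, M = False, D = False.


W = True, M = False, D = False
Step 1: W ↔ M is true when W and M have the same value. Result: False
Step 2: M ↔ D is true when M and D have the same value. Result: True
Step 3: False ∧ True = False

False


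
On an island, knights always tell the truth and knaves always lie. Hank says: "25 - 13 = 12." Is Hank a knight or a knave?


Statement: "25 - 13 = 12."
Actual: 25 - 13 = 12
Claimed: 12
Statement is TRUE → Hank tells the truth → Knight

Knight


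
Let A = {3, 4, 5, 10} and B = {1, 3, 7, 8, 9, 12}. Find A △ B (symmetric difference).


A = {3, 4, 5, 10}
B = {1, 3, 7, 8, 9, 12}
Operation: symmetric difference
In A only: [4, 5, 10], in B only: [1, 7, 8, 9, 12]

{1, 4, 5, 7, 8, 9, 10, 12}


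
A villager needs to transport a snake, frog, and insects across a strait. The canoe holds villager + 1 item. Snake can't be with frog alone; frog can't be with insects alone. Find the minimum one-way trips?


1. villager+frog → 2. villager ← 3. villager+snake → 4. villager+frog ← 5. villager+insects → 6. villager ← 7. villager+frog →
Minimum trips = 7

7


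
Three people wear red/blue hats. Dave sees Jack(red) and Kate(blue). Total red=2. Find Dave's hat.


Total red = 2, seen red = 1
Own red = 2 - 1 = 1
Dave's hat is red.

red


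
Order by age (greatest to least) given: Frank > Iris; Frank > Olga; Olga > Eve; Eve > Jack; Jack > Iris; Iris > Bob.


Constraints: Frank > Iris; Frank > Olga; Olga > Eve; Eve > Jack; Jack > Iris; Iris > Bob
Method: at each step, the next-highest is the one remaining person who never appears on the smaller side of a constraint between remaining people.
  Step 1: remaining {Jack, Olga, Frank, Iris, Eve, Bob}; on the smaller side: {Jack, Olga, Iris, Eve, Bob} → Frank is next (Frank > Iris; Frank > Olga).
  Step 2: remaining {Jack, Olga, Iris, Eve, Bob}; on the smaller side: {Jack, Iris, Eve, Bob} → Olga is next (Olga > Eve).
  Step 3: remaining {Jack, Iris, Eve, Bob}; on the smaller side: {Jack, Iris, Bob} → Eve is next (Eve > Jack).
  Step 4: remaining {Jack, Iris, Bob}; on the smaller side: {Iris, Bob} → Jack is next (Jack > Iris).
  Step 5: remaining {Iris, Bob}; on the smaller side: {Bob} → Iris is next (Iris > Bob).
  Step 6: only Bob remains → lowest.
Final ranking (highest to lowest):

Frank > Olga > Eve > Jack > Iris > Bob


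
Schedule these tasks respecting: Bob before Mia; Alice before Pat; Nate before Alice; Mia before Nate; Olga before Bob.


Constraints: Bob before Mia; Alice before Pat; Nate before Alice; Mia before Nate; Olga before Bob
Method: repeatedly schedule the remaining task that has no remaining task required before it.
  Step 1: remaining {Alice, Bob, Nate, Olga, Pat, Mia}; every task except Olga still has a predecessor pending → schedule Olga.
  Step 2: remaining {Alice, Bob, Nate, Pat, Mia}; every task except Bob still has a predecessor pending → schedule Bob.
  Step 3: remaining {Alice, Nate, Pat, Mia}; every task except Mia still has a predecessor pending → schedule Mia.
  Step 4: remaining {Alice, Nate, Pat}; every task except Nate still has a predecessor pending → schedule Nate.
  Step 5: remaining {Alice, Pat}; every task except Alice still has a predecessor pending → schedule Alice.
  Step 6: only Pat remains → schedule Pat.
Resulting order:

Olga → Bob → Mia → Nate → Alice → Pat


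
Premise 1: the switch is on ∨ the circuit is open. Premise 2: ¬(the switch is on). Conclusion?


Disjunctive syllogism: P ∨ Q, ¬P ⊢ Q
Disjunction: the switch is on ∨ the circuit is open
We know it is not the case that the switch is on.
By disjunctive syllogism, the other disjunct must be true.

The circuit is open


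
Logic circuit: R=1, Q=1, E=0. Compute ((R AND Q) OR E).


R AND Q = 1&1 = 1
1 OR 0 = 1

1


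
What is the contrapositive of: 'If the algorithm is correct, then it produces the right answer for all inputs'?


Original: If the algorithm is correct, then it produces the right answer for all inputs
Contrapositive: If ¬Q, then ¬P
Negate Q: not (it produces the right answer for all inputs)
Negate P: not (the algorithm is correct)

If not (it produces the right answer for all inputs), then not (the algorithm is correct).


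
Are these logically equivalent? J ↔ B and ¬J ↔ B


Expression 1: J ↔ B
Expression 2: ¬J ↔ B
Truth table (J B | Expr1 Expr2):
  T T |   T     F   ← differ
  T F |   F     T   ← differ
  F T |   F     T   ← differ
  F F |   T     F   ← differ
Counterexample: J=T, B=T gives Expr1 = T but Expr2 = F, so the expressions are NOT logically equivalent.

No


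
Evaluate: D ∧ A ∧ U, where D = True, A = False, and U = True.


D = True, A = False, U = True
Step 1: D ∧ A = True AND False = False
Step 2: (False) ∧ U = (False) AND True = False
AND is true only when ALL operands are true.

False


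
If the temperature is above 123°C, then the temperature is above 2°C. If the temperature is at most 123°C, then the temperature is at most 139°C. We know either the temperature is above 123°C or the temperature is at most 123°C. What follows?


Constructive dilemma: (P → Q) ∧ (R → S), P ∨ R ⊢ Q ∨ S
Premise 1: the temperature is above 123°C → the temperature is above 2°C
Premise 2: the temperature is at most 123°C → the temperature is at most 139°C
Premise 3: the temperature is above 123°C ∨ the temperature is at most 123°C
Case 1: Assuming the temperature is above 123°C, then by Premise 1, the temperature is above 2°C.
Case 2: Assuming the temperature is at most 123°C, then by Premise 2, the temperature is at most 139°C.
Since one of the temperature is above 123°C or the temperature is at most 123°C must hold, we get the temperature is above 2°C or the temperature is at most 139°C.

The temperature is above 2°C or the temperature is at most 139°C.


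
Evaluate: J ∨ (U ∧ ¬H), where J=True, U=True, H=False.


J = True, U = True, H = False
Expression: J ∨ (U ∧ ¬H)
Step 1: ¬H = NOT False = True
Step 2: U ∧ ¬H = True AND True = True
Step 3: J ∨ (True) = True OR True = True

True


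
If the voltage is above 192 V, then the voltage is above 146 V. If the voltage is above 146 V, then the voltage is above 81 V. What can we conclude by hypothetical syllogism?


Hypothetical syllogism: P → Q, Q → R ⊢ P → R
Premise 1: the voltage is above 192 V → the voltage is above 146 V
Premise 2: the voltage is above 146 V → the voltage is above 81 V
Chain the implications: the middle term (the voltage is above 146 V) links the two.
Conclusion: If the voltage is above 192 V, then the voltage is above 81 V.

If the voltage is above 192 V, then the voltage is above 81 V.


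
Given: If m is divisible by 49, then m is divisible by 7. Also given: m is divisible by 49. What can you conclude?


Modus ponens: P → Q, P ⊢ Q
P: m is divisible by 49
Q: m is divisible by 7
We have P → Q and P is true.
By modus ponens, Q must be true.

m is divisible by 7


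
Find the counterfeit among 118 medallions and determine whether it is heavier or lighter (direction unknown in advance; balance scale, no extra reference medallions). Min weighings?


Let n = 118. 236 possibilities (n medallions × lighter/heavier); each weighing has 3 outcomes.
Bound for k weighings: say the first weighing puts j medallions on each pan. If it tips, the 2j weighed medallions remain suspects (each with a known direction) and k-1 weighings give 3^(k-1) outcomes; 3^(k-1) is odd, so 2j ≤ 3^(k-1) - 1. If it balances, the n - 2j unweighed medallions remain with direction unknown: 2(n - 2j) ≤ 3^(k-1) - 1 by the same parity argument. Adding, n ≤ (3^(k-1) - 1) + (3^(k-1) - 1)/2 = (3^k - 3)/2, and the classical three-group strategy achieves this (3 medallions in 2 weighings, 12 in 3, 39 in 4, 120 in 5).
So we need the smallest k with (3^k - 3)/2 ≥ 118.
k = 4: (3^4 - 3)/2 = 39 < 118 ✗
k = 5: (3^5 - 3)/2 = 120 ≥ 118 ✓

5


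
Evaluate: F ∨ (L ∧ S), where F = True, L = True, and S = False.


F = True, L = True, S = False
Step 1: L ∧ S = True AND False = False
Step 2: F ∨ False = True OR False = True
AND evaluated first (higher precedence); then OR applied.

True
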